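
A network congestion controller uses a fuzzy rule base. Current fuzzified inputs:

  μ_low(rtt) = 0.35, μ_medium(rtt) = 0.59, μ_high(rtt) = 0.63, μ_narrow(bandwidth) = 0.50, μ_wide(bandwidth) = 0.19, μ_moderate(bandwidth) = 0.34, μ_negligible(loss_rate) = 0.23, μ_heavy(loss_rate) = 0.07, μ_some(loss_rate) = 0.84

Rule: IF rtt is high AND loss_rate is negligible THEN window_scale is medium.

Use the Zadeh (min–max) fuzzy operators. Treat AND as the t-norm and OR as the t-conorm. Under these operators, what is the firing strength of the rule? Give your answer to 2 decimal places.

0.23

firing strength: high=0.63, negligible=0.23; AND[min(a, b)] → w = 0.23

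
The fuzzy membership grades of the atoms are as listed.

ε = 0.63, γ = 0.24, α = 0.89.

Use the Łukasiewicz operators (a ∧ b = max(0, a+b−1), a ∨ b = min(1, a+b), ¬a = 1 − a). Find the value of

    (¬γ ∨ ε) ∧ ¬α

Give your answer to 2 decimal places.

¬γ = 1 − 0.24 = 0.76
¬γ ∨ ε = min(1, a+b) on (0.76, 0.63) = 1.00
¬α = 1 − 0.89 = 0.11
(¬γ ∨ ε) ∧ ¬α = max(0, a+b−1) on (1.00, 0.11) = 0.11

0.11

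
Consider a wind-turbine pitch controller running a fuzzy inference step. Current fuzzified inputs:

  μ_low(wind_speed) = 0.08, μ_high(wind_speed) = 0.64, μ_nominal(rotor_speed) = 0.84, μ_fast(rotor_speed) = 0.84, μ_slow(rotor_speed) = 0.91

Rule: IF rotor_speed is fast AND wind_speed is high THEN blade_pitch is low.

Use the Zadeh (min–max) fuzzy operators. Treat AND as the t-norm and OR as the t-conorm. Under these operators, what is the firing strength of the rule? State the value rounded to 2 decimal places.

firing strength: fast=0.84, high=0.64; AND[min(a, b)] → w = 0.64

0.64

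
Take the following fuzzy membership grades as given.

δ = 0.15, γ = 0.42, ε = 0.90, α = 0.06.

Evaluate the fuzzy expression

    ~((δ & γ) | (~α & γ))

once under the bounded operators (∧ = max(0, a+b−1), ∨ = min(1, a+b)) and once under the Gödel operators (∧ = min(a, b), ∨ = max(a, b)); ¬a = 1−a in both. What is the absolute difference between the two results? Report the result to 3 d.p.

Under bounded:
  δ & γ = max(0, a+b−1) on (0.15, 0.42) = 0.00
  ~α = 1 − 0.06 = 0.94
  ~α & γ = max(0, a+b−1) on (0.94, 0.42) = 0.36
  (δ & γ) | (~α & γ) = min(1, a+b) on (0.00, 0.36) = 0.36
  ~((δ & γ) | (~α & γ)) = 1 − 0.36 = 0.64
  → value = 0.6400
Under Gödel:
  δ & γ = min(a, b) on (0.15, 0.42) = 0.15
  ~α = 1 − 0.06 = 0.94
  ~α & γ = min(a, b) on (0.94, 0.42) = 0.42
  (δ & γ) | (~α & γ) = max(a, b) on (0.15, 0.42) = 0.42
  ~((δ & γ) | (~α & γ)) = 1 − 0.42 = 0.58
  → value = 0.5800
|0.6400 − 0.5800| = 0.060

0.060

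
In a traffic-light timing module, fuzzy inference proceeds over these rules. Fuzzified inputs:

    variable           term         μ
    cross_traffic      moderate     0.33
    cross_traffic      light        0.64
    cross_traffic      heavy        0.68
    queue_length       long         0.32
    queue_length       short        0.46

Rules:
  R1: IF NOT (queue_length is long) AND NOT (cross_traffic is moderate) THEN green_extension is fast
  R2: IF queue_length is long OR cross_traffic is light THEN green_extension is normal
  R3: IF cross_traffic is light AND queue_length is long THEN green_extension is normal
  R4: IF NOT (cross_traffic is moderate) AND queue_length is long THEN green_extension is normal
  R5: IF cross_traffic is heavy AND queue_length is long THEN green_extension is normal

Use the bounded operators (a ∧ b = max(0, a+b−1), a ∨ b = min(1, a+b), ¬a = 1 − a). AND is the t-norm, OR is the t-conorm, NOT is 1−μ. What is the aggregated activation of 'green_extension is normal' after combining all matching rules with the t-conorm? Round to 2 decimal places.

R1: ¬long=1−0.32=0.68, ¬moderate=1−0.33=0.67; AND[max(0, a+b−1)] → w = 0.35
R2: long=0.32, light=0.64; OR[min(1, a+b)] → w = 0.96
R3: light=0.64, long=0.32; AND[max(0, a+b−1)] → w = 0.00
R4: ¬moderate=1−0.33=0.67, long=0.32; AND[max(0, a+b−1)] → w = 0.00
R5: heavy=0.68, long=0.32; AND[max(0, a+b−1)] → w = 0.00
Rules with consequent 'normal': {R2, R3, R4, R5} → strengths 0.96, 0.00, 0.00, 0.00
Aggregate via t-conorm [min(1, a+b)]: 0.96

0.96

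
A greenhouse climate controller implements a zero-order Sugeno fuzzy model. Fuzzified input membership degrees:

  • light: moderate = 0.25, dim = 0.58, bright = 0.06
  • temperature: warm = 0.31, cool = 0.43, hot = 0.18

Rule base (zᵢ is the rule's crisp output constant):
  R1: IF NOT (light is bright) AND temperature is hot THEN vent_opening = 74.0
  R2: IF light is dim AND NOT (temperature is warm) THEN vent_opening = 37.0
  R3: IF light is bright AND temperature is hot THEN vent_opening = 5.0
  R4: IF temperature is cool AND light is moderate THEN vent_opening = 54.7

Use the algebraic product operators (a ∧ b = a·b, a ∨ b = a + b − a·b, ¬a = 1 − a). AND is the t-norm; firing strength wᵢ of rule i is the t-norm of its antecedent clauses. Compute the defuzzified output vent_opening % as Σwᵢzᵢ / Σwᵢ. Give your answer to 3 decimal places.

48.368

R1 (z=74.0): ¬bright=1−0.06=0.94, hot=0.18; AND[a·b] → w = 0.1692
R2 (z=37.0): dim=0.58, ¬warm=1−0.31=0.69; AND[a·b] → w = 0.4002
R3 (z=5.0): bright=0.06, hot=0.18; AND[a·b] → w = 0.0108
R4 (z=54.7): cool=0.43, moderate=0.25; AND[a·b] → w = 0.1075
Weighted average = (0.1692·74.0 + 0.4002·37.0 + 0.0108·5.0 + 0.1075·54.7) / (0.1692 + 0.4002 + 0.0108 + 0.1075)
  = 33.2624 / 0.6877 = 48.368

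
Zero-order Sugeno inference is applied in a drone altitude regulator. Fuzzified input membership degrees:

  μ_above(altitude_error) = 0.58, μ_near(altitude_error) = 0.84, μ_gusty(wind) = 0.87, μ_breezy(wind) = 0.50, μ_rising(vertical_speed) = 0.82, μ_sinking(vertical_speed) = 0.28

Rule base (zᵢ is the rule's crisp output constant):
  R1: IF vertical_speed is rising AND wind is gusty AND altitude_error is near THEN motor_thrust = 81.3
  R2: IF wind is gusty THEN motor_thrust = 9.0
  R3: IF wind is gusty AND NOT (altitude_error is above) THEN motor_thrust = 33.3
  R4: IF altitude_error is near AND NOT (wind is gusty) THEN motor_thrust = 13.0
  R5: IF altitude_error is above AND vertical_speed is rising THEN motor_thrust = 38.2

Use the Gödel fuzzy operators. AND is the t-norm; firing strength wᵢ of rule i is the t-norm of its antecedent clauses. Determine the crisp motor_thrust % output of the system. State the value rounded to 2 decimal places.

R1 (z=81.3): rising=0.82, gusty=0.87, near=0.84; AND[min(a, b)] → w = 0.82
R2 (z=9.0): gusty=0.87 → w = 0.87
R3 (z=33.3): gusty=0.87, ¬above=1−0.58=0.42; AND[min(a, b)] → w = 0.42
R4 (z=13.0): near=0.84, ¬gusty=1−0.87=0.13; AND[min(a, b)] → w = 0.13
R5 (z=38.2): above=0.58, rising=0.82; AND[min(a, b)] → w = 0.58
Weighted average = (0.82·81.3 + 0.87·9.0 + 0.42·33.3 + 0.13·13.0 + 0.58·38.2) / (0.82 + 0.87 + 0.42 + 0.13 + 0.58)
  = 112.3280 / 2.8200 = 39.83

39.83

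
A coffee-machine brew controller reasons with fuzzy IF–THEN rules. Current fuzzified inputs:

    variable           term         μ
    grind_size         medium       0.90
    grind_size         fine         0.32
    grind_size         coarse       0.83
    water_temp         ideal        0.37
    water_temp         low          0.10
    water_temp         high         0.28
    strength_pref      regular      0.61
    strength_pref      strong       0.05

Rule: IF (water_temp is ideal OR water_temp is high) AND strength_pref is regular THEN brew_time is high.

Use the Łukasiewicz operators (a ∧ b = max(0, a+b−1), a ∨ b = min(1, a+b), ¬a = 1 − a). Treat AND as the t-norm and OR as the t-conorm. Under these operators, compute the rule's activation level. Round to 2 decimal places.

firing strength: (ideal=0.37 OR high=0.28) = 0.65; AND[max(0, a+b−1)] with regular=0.61 → w = 0.26

0.26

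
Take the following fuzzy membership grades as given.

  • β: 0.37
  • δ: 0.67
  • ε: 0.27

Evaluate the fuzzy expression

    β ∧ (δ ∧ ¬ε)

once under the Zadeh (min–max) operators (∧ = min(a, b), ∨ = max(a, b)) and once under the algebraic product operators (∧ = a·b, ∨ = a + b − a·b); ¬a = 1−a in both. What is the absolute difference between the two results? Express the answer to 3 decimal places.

Under Zadeh (min–max):
  ¬ε = 1 − 0.27 = 0.73
  δ ∧ ¬ε = min(a, b) on (0.67, 0.73) = 0.67
  β ∧ (δ ∧ ¬ε) = min(a, b) on (0.37, 0.67) = 0.37
  → value = 0.3700
Under algebraic product:
  ¬ε = 1 − 0.2700 = 0.7300
  δ ∧ ¬ε = a·b on (0.6700, 0.7300) = 0.4891
  β ∧ (δ ∧ ¬ε) = a·b on (0.3700, 0.4891) = 0.1810
  → value = 0.1810
|0.3700 − 0.1810| = 0.189

0.189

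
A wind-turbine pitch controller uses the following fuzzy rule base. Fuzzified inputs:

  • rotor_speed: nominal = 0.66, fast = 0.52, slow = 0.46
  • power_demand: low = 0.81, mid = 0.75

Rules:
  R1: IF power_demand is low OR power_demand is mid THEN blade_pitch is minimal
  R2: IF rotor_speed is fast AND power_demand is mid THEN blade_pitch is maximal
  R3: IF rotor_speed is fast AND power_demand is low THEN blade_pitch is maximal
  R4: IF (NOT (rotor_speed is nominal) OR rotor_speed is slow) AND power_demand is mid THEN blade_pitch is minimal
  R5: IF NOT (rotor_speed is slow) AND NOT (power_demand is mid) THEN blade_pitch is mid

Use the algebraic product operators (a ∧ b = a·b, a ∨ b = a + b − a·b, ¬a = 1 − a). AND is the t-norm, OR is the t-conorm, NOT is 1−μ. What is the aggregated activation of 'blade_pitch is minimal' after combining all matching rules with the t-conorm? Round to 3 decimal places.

0.975

R1: low=0.81, mid=0.75; OR[a + b − a·b] → w = 0.9525
R2: fast=0.52, mid=0.75; AND[a·b] → w = 0.3900
R3: fast=0.52, low=0.81; AND[a·b] → w = 0.4212
R4: (¬nominal=1−0.66=0.34 OR slow=0.46) = 0.6436; AND[a·b] with mid=0.75 → w = 0.4827
R5: ¬slow=1−0.46=0.54, ¬mid=1−0.75=0.25; AND[a·b] → w = 0.1350
Rules with consequent 'minimal': {R1, R4} → strengths 0.9525, 0.4827
Aggregate via t-conorm [a + b − a·b]: 0.9754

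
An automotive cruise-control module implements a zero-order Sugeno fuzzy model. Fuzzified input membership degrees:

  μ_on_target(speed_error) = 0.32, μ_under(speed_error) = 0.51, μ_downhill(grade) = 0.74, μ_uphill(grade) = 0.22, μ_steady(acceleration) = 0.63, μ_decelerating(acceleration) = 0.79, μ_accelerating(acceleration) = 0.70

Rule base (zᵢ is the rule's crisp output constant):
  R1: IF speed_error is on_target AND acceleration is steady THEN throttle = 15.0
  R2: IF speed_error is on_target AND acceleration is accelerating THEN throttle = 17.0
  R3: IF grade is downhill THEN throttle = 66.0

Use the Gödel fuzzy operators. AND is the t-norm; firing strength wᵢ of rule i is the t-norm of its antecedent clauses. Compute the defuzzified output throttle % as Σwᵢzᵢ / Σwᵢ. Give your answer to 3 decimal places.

R1 (z=15.0): on_target=0.32, steady=0.63; AND[min(a, b)] → w = 0.32
R2 (z=17.0): on_target=0.32, accelerating=0.70; AND[min(a, b)] → w = 0.32
R3 (z=66.0): downhill=0.74 → w = 0.74
Weighted average = (0.32·15.0 + 0.32·17.0 + 0.74·66.0) / (0.32 + 0.32 + 0.74)
  = 59.0800 / 1.3800 = 42.812

42.812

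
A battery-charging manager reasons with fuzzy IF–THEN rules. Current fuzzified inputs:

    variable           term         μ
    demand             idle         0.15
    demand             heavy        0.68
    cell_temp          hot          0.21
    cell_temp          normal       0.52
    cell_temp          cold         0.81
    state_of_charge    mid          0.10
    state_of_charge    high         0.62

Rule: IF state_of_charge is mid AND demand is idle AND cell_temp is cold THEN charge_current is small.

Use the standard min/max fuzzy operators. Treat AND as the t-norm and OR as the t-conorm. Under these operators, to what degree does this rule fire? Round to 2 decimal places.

0.10

firing strength: mid=0.10, idle=0.15, cold=0.81; AND[min(a, b)] → w = 0.10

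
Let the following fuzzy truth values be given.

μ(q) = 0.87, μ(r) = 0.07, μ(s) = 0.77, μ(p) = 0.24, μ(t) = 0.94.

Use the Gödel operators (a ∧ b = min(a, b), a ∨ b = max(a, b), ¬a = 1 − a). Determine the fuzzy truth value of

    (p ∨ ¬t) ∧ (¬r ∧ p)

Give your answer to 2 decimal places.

¬t = 1 − 0.94 = 0.06
p ∨ ¬t = max(a, b) on (0.24, 0.06) = 0.24
¬r = 1 − 0.07 = 0.93
¬r ∧ p = min(a, b) on (0.93, 0.24) = 0.24
(p ∨ ¬t) ∧ (¬r ∧ p) = min(a, b) on (0.24, 0.24) = 0.24

0.24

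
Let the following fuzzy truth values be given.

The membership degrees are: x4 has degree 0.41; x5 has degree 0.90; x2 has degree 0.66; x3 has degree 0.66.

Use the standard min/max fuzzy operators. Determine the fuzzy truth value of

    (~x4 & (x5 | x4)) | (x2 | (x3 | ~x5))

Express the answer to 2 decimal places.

~x4 = 1 − 0.41 = 0.59
x5 | x4 = max(a, b) on (0.90, 0.41) = 0.90
~x4 & (x5 | x4) = min(a, b) on (0.59, 0.90) = 0.59
~x5 = 1 − 0.90 = 0.10
x3 | ~x5 = max(a, b) on (0.66, 0.10) = 0.66
x2 | (x3 | ~x5) = max(a, b) on (0.66, 0.66) = 0.66
(~x4 & (x5 | x4)) | (x2 | (x3 | ~x5)) = max(a, b) on (0.59, 0.66) = 0.66

0.66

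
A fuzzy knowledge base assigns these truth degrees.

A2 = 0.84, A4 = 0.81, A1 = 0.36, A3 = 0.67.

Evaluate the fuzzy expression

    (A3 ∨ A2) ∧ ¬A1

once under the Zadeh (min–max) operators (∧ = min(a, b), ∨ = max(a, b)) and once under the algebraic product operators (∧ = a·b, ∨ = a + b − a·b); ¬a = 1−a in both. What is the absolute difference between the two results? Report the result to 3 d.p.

Under Zadeh (min–max):
  A3 ∨ A2 = max(a, b) on (0.67, 0.84) = 0.84
  ¬A1 = 1 − 0.36 = 0.64
  (A3 ∨ A2) ∧ ¬A1 = min(a, b) on (0.84, 0.64) = 0.64
  → value = 0.6400
Under algebraic product:
  A3 ∨ A2 = a + b − a·b on (0.6700, 0.8400) = 0.9472
  ¬A1 = 1 − 0.3600 = 0.6400
  (A3 ∨ A2) ∧ ¬A1 = a·b on (0.9472, 0.6400) = 0.6062
  → value = 0.6062
|0.6400 − 0.6062| = 0.034

0.034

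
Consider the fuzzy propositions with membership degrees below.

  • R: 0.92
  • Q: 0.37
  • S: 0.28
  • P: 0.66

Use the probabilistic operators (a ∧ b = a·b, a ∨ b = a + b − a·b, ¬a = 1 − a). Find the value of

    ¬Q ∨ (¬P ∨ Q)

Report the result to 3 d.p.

0.846

¬Q = 1 − 0.3700 = 0.6300
¬P = 1 − 0.6600 = 0.3400
¬P ∨ Q = a + b − a·b on (0.3400, 0.3700) = 0.5842
¬Q ∨ (¬P ∨ Q) = a + b − a·b on (0.6300, 0.5842) = 0.8462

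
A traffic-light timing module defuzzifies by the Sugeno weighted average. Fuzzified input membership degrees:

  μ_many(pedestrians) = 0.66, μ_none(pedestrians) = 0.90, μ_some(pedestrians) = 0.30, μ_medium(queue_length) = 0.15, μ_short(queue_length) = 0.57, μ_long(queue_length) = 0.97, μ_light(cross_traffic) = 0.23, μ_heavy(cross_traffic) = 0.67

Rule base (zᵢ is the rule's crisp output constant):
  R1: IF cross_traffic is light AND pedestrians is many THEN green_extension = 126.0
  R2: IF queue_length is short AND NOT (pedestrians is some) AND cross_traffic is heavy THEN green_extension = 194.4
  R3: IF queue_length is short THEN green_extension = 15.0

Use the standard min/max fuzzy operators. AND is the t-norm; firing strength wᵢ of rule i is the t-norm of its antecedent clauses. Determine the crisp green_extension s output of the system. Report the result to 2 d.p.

108.28

R1 (z=126.0): light=0.23, many=0.66; AND[min(a, b)] → w = 0.23
R2 (z=194.4): short=0.57, ¬some=1−0.30=0.70, heavy=0.67; AND[min(a, b)] → w = 0.57
R3 (z=15.0): short=0.57 → w = 0.57
Weighted average = (0.23·126.0 + 0.57·194.4 + 0.57·15.0) / (0.23 + 0.57 + 0.57)
  = 148.3380 / 1.3700 = 108.28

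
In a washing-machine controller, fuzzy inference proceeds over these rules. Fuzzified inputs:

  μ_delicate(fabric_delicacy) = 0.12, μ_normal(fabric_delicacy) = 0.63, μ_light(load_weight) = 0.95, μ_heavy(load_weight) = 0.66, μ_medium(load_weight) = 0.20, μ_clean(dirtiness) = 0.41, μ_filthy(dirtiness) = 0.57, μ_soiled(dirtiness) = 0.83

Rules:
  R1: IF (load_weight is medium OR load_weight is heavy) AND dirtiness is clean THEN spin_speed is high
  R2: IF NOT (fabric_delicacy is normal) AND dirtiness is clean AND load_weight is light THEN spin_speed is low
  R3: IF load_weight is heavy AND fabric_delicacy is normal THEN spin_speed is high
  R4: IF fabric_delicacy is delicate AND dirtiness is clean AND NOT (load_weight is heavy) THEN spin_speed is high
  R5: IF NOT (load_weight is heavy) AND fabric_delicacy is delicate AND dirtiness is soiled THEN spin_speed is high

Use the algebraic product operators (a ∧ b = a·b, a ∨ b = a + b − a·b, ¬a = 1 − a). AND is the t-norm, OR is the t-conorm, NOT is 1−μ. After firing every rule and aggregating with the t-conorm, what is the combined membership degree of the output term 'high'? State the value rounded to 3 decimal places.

R1: (medium=0.20 OR heavy=0.66) = 0.7280; AND[a·b] with clean=0.41 → w = 0.2985
R2: ¬normal=1−0.63=0.37, clean=0.41, light=0.95; AND[a·b] → w = 0.1441
R3: heavy=0.66, normal=0.63; AND[a·b] → w = 0.4158
R4: delicate=0.12, clean=0.41, ¬heavy=1−0.66=0.34; AND[a·b] → w = 0.0167
R5: ¬heavy=1−0.66=0.34, delicate=0.12, soiled=0.83; AND[a·b] → w = 0.0339
Rules with consequent 'high': {R1, R3, R4, R5} → strengths 0.2985, 0.4158, 0.0167, 0.0339
Aggregate via t-conorm [a + b − a·b]: 0.6107

0.611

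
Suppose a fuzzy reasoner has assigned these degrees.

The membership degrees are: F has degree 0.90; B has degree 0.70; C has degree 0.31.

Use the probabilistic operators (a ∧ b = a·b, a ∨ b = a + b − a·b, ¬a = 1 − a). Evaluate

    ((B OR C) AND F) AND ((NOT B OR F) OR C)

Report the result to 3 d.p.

0.679

B OR C = a + b − a·b on (0.7000, 0.3100) = 0.7930
(B OR C) AND F = a·b on (0.7930, 0.9000) = 0.7137
NOT B = 1 − 0.7000 = 0.3000
NOT B OR F = a + b − a·b on (0.3000, 0.9000) = 0.9300
(NOT B OR F) OR C = a + b − a·b on (0.9300, 0.3100) = 0.9517
((B OR C) AND F) AND ((NOT B OR F) OR C) = a·b on (0.7137, 0.9517) = 0.6792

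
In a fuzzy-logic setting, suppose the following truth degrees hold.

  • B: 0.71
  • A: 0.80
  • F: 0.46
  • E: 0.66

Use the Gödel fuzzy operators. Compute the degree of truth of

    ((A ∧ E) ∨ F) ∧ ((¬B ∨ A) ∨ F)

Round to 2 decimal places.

A ∧ E = min(a, b) on (0.80, 0.66) = 0.66
(A ∧ E) ∨ F = max(a, b) on (0.66, 0.46) = 0.66
¬B = 1 − 0.71 = 0.29
¬B ∨ A = max(a, b) on (0.29, 0.80) = 0.80
(¬B ∨ A) ∨ F = max(a, b) on (0.80, 0.46) = 0.80
((A ∧ E) ∨ F) ∧ ((¬B ∨ A) ∨ F) = min(a, b) on (0.66, 0.80) = 0.66

0.66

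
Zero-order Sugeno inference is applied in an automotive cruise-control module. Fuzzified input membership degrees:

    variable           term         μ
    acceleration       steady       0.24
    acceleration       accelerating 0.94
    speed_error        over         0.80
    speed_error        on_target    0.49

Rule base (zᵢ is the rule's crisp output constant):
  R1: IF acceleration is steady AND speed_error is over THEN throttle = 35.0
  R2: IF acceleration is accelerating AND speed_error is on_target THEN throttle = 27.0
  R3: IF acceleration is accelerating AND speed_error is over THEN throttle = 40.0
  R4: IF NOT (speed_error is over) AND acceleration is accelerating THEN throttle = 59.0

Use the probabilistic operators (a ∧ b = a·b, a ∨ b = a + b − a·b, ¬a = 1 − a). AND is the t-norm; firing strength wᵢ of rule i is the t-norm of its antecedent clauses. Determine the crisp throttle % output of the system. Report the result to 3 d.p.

37.880

R1 (z=35.0): steady=0.24, over=0.80; AND[a·b] → w = 0.1920
R2 (z=27.0): accelerating=0.94, on_target=0.49; AND[a·b] → w = 0.4606
R3 (z=40.0): accelerating=0.94, over=0.80; AND[a·b] → w = 0.7520
R4 (z=59.0): ¬over=1−0.80=0.20, accelerating=0.94; AND[a·b] → w = 0.1880
Weighted average = (0.1920·35.0 + 0.4606·27.0 + 0.7520·40.0 + 0.1880·59.0) / (0.1920 + 0.4606 + 0.7520 + 0.1880)
  = 60.3282 / 1.5926 = 37.880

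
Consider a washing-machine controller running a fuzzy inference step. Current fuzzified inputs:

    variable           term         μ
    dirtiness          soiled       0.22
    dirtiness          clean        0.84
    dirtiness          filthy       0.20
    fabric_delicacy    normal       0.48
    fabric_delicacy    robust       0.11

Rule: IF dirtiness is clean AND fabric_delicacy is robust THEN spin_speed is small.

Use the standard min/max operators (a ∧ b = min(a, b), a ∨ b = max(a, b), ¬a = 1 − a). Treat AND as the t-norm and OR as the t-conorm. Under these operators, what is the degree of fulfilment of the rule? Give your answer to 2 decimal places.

firing strength: clean=0.84, robust=0.11; AND[min(a, b)] → w = 0.11

0.11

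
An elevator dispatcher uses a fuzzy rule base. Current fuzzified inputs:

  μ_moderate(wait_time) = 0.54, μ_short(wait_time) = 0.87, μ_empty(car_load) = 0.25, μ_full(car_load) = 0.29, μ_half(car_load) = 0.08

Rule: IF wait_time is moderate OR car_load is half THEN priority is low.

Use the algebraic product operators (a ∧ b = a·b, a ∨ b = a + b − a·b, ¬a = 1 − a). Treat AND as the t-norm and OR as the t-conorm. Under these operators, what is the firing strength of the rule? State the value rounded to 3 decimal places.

0.577

firing strength: moderate=0.54, half=0.08; OR[a + b − a·b] → w = 0.5768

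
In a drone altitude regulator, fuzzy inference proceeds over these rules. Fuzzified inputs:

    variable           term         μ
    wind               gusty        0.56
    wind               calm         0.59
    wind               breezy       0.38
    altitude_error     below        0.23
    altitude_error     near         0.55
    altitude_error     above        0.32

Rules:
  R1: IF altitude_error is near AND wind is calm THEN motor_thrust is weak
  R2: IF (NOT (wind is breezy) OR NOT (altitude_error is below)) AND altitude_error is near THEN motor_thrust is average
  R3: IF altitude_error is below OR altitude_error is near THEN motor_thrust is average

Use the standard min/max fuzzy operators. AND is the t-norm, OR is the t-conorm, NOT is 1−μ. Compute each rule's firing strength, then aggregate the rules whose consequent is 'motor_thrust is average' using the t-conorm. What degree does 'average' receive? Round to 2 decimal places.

R1: near=0.55, calm=0.59; AND[min(a, b)] → w = 0.55
R2: (¬breezy=1−0.38=0.62 OR ¬below=1−0.23=0.77) = 0.77; AND[min(a, b)] with near=0.55 → w = 0.55
R3: below=0.23, near=0.55; OR[max(a, b)] → w = 0.55
Rules with consequent 'average': {R2, R3} → strengths 0.55, 0.55
Aggregate via t-conorm [max(a, b)]: 0.55

0.55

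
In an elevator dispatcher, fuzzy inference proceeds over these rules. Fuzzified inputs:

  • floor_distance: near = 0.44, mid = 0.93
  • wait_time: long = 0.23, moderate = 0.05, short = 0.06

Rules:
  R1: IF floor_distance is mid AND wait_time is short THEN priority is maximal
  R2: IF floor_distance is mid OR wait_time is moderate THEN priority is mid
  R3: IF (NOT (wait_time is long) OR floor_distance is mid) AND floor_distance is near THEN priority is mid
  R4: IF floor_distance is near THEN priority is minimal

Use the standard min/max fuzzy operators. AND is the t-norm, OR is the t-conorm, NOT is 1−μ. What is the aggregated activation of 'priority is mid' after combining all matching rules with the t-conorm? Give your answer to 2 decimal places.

R1: mid=0.93, short=0.06; AND[min(a, b)] → w = 0.06
R2: mid=0.93, moderate=0.05; OR[max(a, b)] → w = 0.93
R3: (¬long=1−0.23=0.77 OR mid=0.93) = 0.93; AND[min(a, b)] with near=0.44 → w = 0.44
R4: near=0.44 → w = 0.44
Rules with consequent 'mid': {R2, R3} → strengths 0.93, 0.44
Aggregate via t-conorm [max(a, b)]: 0.93

0.93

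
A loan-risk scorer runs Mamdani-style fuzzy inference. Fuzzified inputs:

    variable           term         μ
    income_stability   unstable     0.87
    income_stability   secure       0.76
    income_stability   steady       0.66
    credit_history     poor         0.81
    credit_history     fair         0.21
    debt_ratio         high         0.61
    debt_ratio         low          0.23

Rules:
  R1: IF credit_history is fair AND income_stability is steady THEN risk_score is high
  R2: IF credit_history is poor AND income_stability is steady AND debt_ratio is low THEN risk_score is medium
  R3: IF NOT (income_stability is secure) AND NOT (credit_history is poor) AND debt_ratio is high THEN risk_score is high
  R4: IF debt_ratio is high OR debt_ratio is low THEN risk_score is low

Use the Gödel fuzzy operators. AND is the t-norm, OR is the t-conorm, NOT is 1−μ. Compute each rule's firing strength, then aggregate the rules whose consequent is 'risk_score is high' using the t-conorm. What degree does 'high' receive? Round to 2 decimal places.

R1: fair=0.21, steady=0.66; AND[min(a, b)] → w = 0.21
R2: poor=0.81, steady=0.66, low=0.23; AND[min(a, b)] → w = 0.23
R3: ¬secure=1−0.76=0.24, ¬poor=1−0.81=0.19, high=0.61; AND[min(a, b)] → w = 0.19
R4: high=0.61, low=0.23; OR[max(a, b)] → w = 0.61
Rules with consequent 'high': {R1, R3} → strengths 0.21, 0.19
Aggregate via t-conorm [max(a, b)]: 0.21

0.21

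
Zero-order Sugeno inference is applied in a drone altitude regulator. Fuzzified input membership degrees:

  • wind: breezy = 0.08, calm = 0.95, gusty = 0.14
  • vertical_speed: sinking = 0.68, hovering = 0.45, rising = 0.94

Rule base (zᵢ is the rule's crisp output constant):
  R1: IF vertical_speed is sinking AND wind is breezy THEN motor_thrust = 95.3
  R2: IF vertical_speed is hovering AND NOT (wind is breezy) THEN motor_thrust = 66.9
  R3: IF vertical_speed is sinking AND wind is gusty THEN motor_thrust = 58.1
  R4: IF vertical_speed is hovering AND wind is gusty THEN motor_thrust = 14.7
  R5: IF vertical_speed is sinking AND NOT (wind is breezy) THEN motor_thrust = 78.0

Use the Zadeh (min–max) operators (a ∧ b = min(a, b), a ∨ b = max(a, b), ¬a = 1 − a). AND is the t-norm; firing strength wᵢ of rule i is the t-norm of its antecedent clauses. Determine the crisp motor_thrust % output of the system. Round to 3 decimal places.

R1 (z=95.3): sinking=0.68, breezy=0.08; AND[min(a, b)] → w = 0.08
R2 (z=66.9): hovering=0.45, ¬breezy=1−0.08=0.92; AND[min(a, b)] → w = 0.45
R3 (z=58.1): sinking=0.68, gusty=0.14; AND[min(a, b)] → w = 0.14
R4 (z=14.7): hovering=0.45, gusty=0.14; AND[min(a, b)] → w = 0.14
R5 (z=78.0): sinking=0.68, ¬breezy=1−0.08=0.92; AND[min(a, b)] → w = 0.68
Weighted average = (0.08·95.3 + 0.45·66.9 + 0.14·58.1 + 0.14·14.7 + 0.68·78.0) / (0.08 + 0.45 + 0.14 + 0.14 + 0.68)
  = 100.9610 / 1.4900 = 67.759

67.759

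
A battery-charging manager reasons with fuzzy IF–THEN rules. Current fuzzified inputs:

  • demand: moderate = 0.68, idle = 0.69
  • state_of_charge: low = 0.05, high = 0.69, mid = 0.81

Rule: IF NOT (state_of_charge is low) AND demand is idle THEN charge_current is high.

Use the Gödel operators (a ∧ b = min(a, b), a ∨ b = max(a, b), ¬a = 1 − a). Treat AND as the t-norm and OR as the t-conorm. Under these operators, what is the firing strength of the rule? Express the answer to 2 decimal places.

0.69

firing strength: ¬low=1−0.05=0.95, idle=0.69; AND[min(a, b)] → w = 0.69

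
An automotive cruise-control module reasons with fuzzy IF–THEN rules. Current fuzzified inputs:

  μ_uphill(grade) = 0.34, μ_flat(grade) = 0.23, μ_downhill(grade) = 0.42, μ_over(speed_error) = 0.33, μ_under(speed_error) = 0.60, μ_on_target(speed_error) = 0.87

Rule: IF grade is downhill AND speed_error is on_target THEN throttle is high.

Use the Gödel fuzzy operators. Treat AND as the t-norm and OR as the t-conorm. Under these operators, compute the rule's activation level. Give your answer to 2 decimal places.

0.42

firing strength: downhill=0.42, on_target=0.87; AND[min(a, b)] → w = 0.42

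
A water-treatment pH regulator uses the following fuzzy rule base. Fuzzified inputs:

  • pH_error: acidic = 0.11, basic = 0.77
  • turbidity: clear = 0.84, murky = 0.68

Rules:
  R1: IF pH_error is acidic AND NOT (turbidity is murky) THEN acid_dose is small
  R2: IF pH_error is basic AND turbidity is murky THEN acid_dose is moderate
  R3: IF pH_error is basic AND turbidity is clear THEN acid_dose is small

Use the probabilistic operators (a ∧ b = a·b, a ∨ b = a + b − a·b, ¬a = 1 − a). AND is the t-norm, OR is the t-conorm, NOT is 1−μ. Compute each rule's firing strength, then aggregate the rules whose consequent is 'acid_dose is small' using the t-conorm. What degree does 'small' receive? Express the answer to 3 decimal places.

0.659

R1: acidic=0.11, ¬murky=1−0.68=0.32; AND[a·b] → w = 0.0352
R2: basic=0.77, murky=0.68; AND[a·b] → w = 0.5236
R3: basic=0.77, clear=0.84; AND[a·b] → w = 0.6468
Rules with consequent 'small': {R1, R3} → strengths 0.0352, 0.6468
Aggregate via t-conorm [a + b − a·b]: 0.6592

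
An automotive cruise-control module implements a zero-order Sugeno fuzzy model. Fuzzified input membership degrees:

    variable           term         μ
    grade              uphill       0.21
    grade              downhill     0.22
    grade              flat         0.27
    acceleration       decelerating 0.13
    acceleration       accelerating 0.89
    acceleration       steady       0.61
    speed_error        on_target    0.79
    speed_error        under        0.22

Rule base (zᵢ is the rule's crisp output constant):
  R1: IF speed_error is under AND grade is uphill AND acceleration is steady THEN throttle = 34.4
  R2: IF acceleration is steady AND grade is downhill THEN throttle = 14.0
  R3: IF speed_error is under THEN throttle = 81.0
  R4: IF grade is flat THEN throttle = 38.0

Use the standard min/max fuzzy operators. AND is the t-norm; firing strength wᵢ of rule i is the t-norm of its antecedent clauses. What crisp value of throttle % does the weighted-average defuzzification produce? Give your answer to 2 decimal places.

R1 (z=34.4): under=0.22, uphill=0.21, steady=0.61; AND[min(a, b)] → w = 0.21
R2 (z=14.0): steady=0.61, downhill=0.22; AND[min(a, b)] → w = 0.22
R3 (z=81.0): under=0.22 → w = 0.22
R4 (z=38.0): flat=0.27 → w = 0.27
Weighted average = (0.21·34.4 + 0.22·14.0 + 0.22·81.0 + 0.27·38.0) / (0.21 + 0.22 + 0.22 + 0.27)
  = 38.3840 / 0.9200 = 41.72

41.72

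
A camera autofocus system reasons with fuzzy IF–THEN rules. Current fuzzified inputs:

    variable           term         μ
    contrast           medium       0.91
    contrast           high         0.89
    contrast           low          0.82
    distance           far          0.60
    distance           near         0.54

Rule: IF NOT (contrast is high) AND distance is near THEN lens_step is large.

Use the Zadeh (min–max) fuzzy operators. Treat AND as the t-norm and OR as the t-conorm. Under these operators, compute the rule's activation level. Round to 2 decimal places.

0.11

firing strength: ¬high=1−0.89=0.11, near=0.54; AND[min(a, b)] → w = 0.11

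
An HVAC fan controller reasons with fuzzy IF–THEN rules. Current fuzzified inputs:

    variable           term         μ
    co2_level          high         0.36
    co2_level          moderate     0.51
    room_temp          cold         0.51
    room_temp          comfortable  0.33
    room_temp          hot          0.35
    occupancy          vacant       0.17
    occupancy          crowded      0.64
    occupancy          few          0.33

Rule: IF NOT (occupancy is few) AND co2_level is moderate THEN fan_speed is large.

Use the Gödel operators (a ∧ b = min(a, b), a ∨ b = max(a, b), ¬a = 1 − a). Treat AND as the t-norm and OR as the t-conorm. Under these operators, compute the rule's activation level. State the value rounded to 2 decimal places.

firing strength: ¬few=1−0.33=0.67, moderate=0.51; AND[min(a, b)] → w = 0.51

0.51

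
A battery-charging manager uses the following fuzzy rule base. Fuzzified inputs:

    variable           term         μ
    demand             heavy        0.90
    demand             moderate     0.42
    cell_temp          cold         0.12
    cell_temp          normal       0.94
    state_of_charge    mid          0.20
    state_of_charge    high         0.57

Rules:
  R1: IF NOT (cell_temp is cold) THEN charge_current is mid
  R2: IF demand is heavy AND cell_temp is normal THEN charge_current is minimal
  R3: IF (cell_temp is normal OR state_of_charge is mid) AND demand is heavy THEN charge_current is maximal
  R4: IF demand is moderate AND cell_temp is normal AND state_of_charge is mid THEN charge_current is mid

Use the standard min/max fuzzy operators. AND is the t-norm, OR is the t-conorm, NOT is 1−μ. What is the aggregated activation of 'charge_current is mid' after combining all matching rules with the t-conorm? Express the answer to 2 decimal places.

R1: ¬cold=1−0.12=0.88 → w = 0.88
R2: heavy=0.90, normal=0.94; AND[min(a, b)] → w = 0.90
R3: (normal=0.94 OR mid=0.20) = 0.94; AND[min(a, b)] with heavy=0.90 → w = 0.90
R4: moderate=0.42, normal=0.94, mid=0.20; AND[min(a, b)] → w = 0.20
Rules with consequent 'mid': {R1, R4} → strengths 0.88, 0.20
Aggregate via t-conorm [max(a, b)]: 0.88

0.88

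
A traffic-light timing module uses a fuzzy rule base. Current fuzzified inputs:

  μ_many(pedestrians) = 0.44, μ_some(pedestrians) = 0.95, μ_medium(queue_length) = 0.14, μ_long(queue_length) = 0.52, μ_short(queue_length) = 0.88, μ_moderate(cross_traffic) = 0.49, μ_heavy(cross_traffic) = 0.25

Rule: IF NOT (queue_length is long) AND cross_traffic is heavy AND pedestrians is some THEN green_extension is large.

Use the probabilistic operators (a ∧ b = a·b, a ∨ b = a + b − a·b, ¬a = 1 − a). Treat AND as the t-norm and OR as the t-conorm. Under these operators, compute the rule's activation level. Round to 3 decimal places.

0.114

firing strength: ¬long=1−0.52=0.48, heavy=0.25, some=0.95; AND[a·b] → w = 0.1140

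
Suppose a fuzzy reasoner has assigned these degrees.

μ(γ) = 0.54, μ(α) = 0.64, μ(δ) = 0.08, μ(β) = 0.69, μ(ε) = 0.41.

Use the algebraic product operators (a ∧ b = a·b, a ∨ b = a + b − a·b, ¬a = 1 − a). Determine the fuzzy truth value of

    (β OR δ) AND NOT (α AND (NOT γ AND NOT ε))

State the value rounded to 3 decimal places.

0.591

β OR δ = a + b − a·b on (0.6900, 0.0800) = 0.7148
NOT γ = 1 − 0.5400 = 0.4600
NOT ε = 1 − 0.4100 = 0.5900
NOT γ AND NOT ε = a·b on (0.4600, 0.5900) = 0.2714
α AND (NOT γ AND NOT ε) = a·b on (0.6400, 0.2714) = 0.1737
NOT (α AND (NOT γ AND NOT ε)) = 1 − 0.1737 = 0.8263
(β OR δ) AND NOT (α AND (NOT γ AND NOT ε)) = a·b on (0.7148, 0.8263) = 0.5906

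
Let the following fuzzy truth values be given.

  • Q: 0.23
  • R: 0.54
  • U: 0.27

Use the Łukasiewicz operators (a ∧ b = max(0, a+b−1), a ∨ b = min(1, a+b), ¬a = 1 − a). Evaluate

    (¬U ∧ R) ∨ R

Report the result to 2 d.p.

0.81

¬U = 1 − 0.27 = 0.73
¬U ∧ R = max(0, a+b−1) on (0.73, 0.54) = 0.27
(¬U ∧ R) ∨ R = min(1, a+b) on (0.27, 0.54) = 0.81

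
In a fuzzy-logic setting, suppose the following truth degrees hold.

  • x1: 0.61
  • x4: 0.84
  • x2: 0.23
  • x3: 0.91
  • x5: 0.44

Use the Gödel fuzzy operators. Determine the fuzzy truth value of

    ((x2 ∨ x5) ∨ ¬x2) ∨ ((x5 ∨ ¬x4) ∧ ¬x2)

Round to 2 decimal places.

0.77

x2 ∨ x5 = max(a, b) on (0.23, 0.44) = 0.44
¬x2 = 1 − 0.23 = 0.77
(x2 ∨ x5) ∨ ¬x2 = max(a, b) on (0.44, 0.77) = 0.77
¬x4 = 1 − 0.84 = 0.16
x5 ∨ ¬x4 = max(a, b) on (0.44, 0.16) = 0.44
¬x2 = 1 − 0.23 = 0.77
(x5 ∨ ¬x4) ∧ ¬x2 = min(a, b) on (0.44, 0.77) = 0.44
((x2 ∨ x5) ∨ ¬x2) ∨ ((x5 ∨ ¬x4) ∧ ¬x2) = max(a, b) on (0.77, 0.44) = 0.77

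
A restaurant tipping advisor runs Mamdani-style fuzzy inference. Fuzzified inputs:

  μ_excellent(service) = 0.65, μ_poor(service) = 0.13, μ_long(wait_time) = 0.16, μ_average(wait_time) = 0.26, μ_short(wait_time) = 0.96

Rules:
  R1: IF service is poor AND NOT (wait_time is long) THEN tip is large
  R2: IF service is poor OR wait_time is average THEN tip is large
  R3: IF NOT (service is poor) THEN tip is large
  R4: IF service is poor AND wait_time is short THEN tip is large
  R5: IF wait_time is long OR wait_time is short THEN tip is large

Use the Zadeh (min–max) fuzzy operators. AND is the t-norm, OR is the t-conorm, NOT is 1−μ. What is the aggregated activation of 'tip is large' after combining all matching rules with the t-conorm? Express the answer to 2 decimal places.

0.96

R1: poor=0.13, ¬long=1−0.16=0.84; AND[min(a, b)] → w = 0.13
R2: poor=0.13, average=0.26; OR[max(a, b)] → w = 0.26
R3: ¬poor=1−0.13=0.87 → w = 0.87
R4: poor=0.13, short=0.96; AND[min(a, b)] → w = 0.13
R5: long=0.16, short=0.96; OR[max(a, b)] → w = 0.96
Rules with consequent 'large': {R1, R2, R3, R4, R5} → strengths 0.13, 0.26, 0.87, 0.13, 0.96
Aggregate via t-conorm [max(a, b)]: 0.96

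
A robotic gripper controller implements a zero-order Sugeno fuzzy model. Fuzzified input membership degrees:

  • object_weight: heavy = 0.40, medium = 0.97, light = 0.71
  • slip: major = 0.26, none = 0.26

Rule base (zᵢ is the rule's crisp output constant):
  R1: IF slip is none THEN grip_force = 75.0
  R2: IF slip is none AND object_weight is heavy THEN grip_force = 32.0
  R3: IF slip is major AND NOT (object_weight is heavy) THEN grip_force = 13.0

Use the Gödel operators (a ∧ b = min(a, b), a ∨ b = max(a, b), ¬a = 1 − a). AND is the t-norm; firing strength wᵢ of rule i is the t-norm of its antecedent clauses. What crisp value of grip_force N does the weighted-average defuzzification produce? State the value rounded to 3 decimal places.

40.000

R1 (z=75.0): none=0.26 → w = 0.26
R2 (z=32.0): none=0.26, heavy=0.40; AND[min(a, b)] → w = 0.26
R3 (z=13.0): major=0.26, ¬heavy=1−0.40=0.60; AND[min(a, b)] → w = 0.26
Weighted average = (0.26·75.0 + 0.26·32.0 + 0.26·13.0) / (0.26 + 0.26 + 0.26)
  = 31.2000 / 0.7800 = 40.000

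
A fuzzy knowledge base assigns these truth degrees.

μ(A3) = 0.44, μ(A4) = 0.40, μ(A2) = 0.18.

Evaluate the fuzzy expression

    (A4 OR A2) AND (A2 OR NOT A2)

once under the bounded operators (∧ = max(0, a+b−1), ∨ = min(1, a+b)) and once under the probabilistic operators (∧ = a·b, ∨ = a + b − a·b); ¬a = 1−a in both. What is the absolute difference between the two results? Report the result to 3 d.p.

Under bounded:
  A4 OR A2 = min(1, a+b) on (0.40, 0.18) = 0.58
  NOT A2 = 1 − 0.18 = 0.82
  A2 OR NOT A2 = min(1, a+b) on (0.18, 0.82) = 1.00
  (A4 OR A2) AND (A2 OR NOT A2) = max(0, a+b−1) on (0.58, 1.00) = 0.58
  → value = 0.5800
Under probabilistic:
  A4 OR A2 = a + b − a·b on (0.4000, 0.1800) = 0.5080
  NOT A2 = 1 − 0.1800 = 0.8200
  A2 OR NOT A2 = a + b − a·b on (0.1800, 0.8200) = 0.8524
  (A4 OR A2) AND (A2 OR NOT A2) = a·b on (0.5080, 0.8524) = 0.4330
  → value = 0.4330
|0.5800 − 0.4330| = 0.147

0.147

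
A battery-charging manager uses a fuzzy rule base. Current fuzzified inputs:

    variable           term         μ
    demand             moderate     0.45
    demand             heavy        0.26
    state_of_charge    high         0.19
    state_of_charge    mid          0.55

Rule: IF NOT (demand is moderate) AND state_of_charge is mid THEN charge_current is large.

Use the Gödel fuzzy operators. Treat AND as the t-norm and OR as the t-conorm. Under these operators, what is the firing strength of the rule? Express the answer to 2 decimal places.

0.55

firing strength: ¬moderate=1−0.45=0.55, mid=0.55; AND[min(a, b)] → w = 0.55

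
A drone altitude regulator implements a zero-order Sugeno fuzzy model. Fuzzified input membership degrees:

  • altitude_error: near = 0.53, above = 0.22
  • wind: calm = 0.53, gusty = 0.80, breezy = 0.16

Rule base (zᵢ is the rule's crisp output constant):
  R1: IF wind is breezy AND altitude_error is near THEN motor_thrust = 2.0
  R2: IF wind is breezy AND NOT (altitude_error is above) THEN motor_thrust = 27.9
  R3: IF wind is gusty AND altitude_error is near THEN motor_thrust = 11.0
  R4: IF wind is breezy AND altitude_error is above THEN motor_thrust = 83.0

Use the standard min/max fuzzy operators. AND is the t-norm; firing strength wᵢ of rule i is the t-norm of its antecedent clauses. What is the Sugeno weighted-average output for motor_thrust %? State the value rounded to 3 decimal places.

R1 (z=2.0): breezy=0.16, near=0.53; AND[min(a, b)] → w = 0.16
R2 (z=27.9): breezy=0.16, ¬above=1−0.22=0.78; AND[min(a, b)] → w = 0.16
R3 (z=11.0): gusty=0.80, near=0.53; AND[min(a, b)] → w = 0.53
R4 (z=83.0): breezy=0.16, above=0.22; AND[min(a, b)] → w = 0.16
Weighted average = (0.16·2.0 + 0.16·27.9 + 0.53·11.0 + 0.16·83.0) / (0.16 + 0.16 + 0.53 + 0.16)
  = 23.8940 / 1.0100 = 23.657

23.657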